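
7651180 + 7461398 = 15112578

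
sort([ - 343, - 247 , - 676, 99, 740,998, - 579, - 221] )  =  [ -676, - 579, - 343, -247,-221, 99, 740,998]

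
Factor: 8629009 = 8629009^1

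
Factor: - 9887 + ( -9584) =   -  19471^1 = - 19471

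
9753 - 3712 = 6041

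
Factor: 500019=3^1*13^1 *12821^1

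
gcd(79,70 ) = 1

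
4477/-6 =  - 747 + 5/6 = - 746.17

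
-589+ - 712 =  - 1301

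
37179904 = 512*72617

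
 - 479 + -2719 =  - 3198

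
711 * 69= 49059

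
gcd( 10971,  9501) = 3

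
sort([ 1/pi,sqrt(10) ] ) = [ 1/pi, sqrt( 10) ] 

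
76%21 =13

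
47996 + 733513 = 781509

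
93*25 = 2325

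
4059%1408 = 1243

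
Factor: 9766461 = 3^1* 43^1*75709^1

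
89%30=29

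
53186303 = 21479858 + 31706445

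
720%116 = 24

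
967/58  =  967/58 = 16.67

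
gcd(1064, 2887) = 1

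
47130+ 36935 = 84065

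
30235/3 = 30235/3= 10078.33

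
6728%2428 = 1872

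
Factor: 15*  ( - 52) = -780 = -2^2*3^1*5^1*13^1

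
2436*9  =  21924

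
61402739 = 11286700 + 50116039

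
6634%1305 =109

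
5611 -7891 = - 2280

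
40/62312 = 5/7789 = 0.00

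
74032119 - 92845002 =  - 18812883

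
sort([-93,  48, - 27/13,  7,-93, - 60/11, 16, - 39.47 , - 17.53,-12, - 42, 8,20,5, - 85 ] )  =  [ - 93, - 93,  -  85, - 42, - 39.47, - 17.53,  -  12, - 60/11,-27/13,5, 7,  8,  16, 20, 48 ]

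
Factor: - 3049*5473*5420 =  - 90444499340 = -2^2 * 5^1*13^1* 271^1*421^1*3049^1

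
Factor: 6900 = 2^2*3^1 * 5^2 * 23^1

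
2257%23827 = 2257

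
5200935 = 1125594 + 4075341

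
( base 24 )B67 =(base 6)50011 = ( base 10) 6487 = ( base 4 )1211113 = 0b1100101010111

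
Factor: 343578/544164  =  173/274 = 2^( - 1 )*137^(-1)*173^1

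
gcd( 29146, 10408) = 2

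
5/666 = 5/666 = 0.01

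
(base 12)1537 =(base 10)2491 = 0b100110111011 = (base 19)6H2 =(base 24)47J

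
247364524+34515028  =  281879552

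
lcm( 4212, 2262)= 122148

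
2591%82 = 49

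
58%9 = 4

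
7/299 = 7/299 = 0.02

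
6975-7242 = - 267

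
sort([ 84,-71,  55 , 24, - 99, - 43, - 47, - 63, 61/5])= [ - 99, - 71, - 63,- 47, - 43, 61/5, 24, 55, 84]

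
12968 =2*6484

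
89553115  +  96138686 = 185691801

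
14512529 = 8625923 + 5886606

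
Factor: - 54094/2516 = -43/2  =  - 2^( - 1 )*43^1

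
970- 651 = 319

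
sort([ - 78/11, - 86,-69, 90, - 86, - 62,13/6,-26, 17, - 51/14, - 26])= [ - 86, - 86, - 69, -62 , - 26 ,-26, - 78/11, - 51/14,13/6, 17, 90]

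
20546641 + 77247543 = 97794184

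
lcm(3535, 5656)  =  28280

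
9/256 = 9/256= 0.04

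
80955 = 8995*9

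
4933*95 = 468635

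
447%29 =12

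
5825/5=1165 = 1165.00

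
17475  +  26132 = 43607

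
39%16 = 7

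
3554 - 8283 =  - 4729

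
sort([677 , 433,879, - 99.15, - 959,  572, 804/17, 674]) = [ - 959, - 99.15, 804/17,433,572, 674,677,  879]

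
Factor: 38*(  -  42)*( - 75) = 119700 = 2^2*3^2*5^2*7^1*19^1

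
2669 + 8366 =11035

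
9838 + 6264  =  16102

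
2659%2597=62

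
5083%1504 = 571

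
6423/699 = 9 + 44/233 = 9.19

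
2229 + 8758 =10987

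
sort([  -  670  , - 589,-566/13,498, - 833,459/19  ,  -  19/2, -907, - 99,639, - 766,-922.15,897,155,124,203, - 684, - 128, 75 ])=[-922.15,-907 ,  -  833, - 766, - 684,-670, - 589  ,  -  128 ,-99,-566/13 , - 19/2, 459/19,75,124,155, 203,498, 639,897] 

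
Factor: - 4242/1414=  - 3  =  - 3^1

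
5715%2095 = 1525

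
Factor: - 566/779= - 2^1*19^(-1 )*41^( - 1 )*283^1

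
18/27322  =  9/13661 = 0.00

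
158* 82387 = 13017146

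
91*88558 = 8058778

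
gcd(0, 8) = 8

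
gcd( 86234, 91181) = 1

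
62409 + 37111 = 99520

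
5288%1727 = 107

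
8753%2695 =668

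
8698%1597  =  713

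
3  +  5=8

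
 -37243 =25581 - 62824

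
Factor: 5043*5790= 29198970 = 2^1 * 3^2*5^1*41^2*193^1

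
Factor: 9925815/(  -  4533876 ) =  - 3308605/1511292 = -  2^( - 2) * 3^( - 1 )*5^1*125941^( - 1)*661721^1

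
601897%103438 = 84707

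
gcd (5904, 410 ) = 82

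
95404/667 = 143+1/29= 143.03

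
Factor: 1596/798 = 2 = 2^1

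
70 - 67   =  3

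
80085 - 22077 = 58008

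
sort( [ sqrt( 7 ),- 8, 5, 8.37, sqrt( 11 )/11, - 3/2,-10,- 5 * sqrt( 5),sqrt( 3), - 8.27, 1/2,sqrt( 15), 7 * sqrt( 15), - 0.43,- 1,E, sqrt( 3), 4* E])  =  [- 5 * sqrt(5),- 10, - 8.27, - 8, - 3/2, - 1, - 0.43 , sqrt( 11 ) /11,1/2, sqrt( 3 ), sqrt(3),  sqrt( 7), E,sqrt ( 15 ), 5,8.37,4*E,  7*sqrt( 15) ]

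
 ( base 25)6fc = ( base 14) 1717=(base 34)3JN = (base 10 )4137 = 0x1029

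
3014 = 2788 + 226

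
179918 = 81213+98705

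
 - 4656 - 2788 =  - 7444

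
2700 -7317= -4617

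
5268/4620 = 1+54/385 = 1.14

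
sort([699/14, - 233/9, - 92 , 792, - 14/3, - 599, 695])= [ - 599, - 92, - 233/9, - 14/3,699/14, 695,792 ]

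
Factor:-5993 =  - 13^1*461^1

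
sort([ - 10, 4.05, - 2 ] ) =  [-10,  -  2, 4.05]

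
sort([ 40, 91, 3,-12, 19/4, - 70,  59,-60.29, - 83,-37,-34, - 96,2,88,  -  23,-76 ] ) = [ - 96, - 83, - 76, - 70,-60.29, - 37, - 34, - 23 ,- 12,2, 3,19/4,40,59,88,  91 ] 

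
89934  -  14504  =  75430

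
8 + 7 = 15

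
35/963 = 35/963 = 0.04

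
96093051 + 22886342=118979393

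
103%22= 15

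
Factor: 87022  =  2^1*13^1*3347^1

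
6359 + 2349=8708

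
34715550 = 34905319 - 189769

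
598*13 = 7774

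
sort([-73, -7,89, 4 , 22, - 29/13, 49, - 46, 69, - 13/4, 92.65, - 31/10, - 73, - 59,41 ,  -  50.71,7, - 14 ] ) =[ - 73, - 73, - 59,-50.71, -46, - 14,-7, - 13/4, -31/10, - 29/13, 4, 7,22, 41 , 49,69, 89,  92.65] 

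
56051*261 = 14629311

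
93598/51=1835+13/51 = 1835.25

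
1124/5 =224 + 4/5 = 224.80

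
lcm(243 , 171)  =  4617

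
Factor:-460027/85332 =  - 841/156 = - 2^(- 2)*3^( - 1)*13^( - 1)*29^2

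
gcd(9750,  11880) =30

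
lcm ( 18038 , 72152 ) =72152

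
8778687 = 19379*453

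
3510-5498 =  -1988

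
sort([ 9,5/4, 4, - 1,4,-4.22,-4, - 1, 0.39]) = [-4.22,- 4,- 1, - 1,  0.39, 5/4,  4, 4,9]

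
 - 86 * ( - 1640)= 141040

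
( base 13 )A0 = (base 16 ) 82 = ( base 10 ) 130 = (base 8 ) 202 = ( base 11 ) 109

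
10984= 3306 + 7678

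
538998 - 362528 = 176470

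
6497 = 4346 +2151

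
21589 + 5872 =27461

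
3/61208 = 3/61208 = 0.00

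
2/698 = 1/349 =0.00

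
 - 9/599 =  - 9/599 = - 0.02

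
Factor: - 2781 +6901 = 4120 = 2^3*5^1*103^1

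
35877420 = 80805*444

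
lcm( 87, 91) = 7917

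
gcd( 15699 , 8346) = 3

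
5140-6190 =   -  1050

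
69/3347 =69/3347 = 0.02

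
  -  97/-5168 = 97/5168 = 0.02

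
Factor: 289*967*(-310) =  - 2^1  *  5^1*17^2*31^1*967^1 = -86633530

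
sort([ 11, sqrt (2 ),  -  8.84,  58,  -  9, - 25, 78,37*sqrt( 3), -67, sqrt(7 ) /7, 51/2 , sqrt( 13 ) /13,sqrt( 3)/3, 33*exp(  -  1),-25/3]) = [ - 67,-25, - 9,-8.84,  -  25/3, sqrt( 13) /13, sqrt( 7) /7, sqrt( 3)/3, sqrt( 2), 11,33*exp (-1), 51/2, 58, 37*sqrt( 3 ),78 ] 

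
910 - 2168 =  -1258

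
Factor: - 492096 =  - 2^6*3^1*11^1*233^1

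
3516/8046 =586/1341 = 0.44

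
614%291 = 32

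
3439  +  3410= 6849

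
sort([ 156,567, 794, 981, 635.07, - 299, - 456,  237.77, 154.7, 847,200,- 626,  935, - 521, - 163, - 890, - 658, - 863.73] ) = [ - 890 , - 863.73, - 658, - 626, - 521, - 456, - 299,-163, 154.7,156, 200,  237.77, 567,635.07,794, 847, 935,981 ]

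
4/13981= 4/13981 =0.00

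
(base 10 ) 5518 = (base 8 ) 12616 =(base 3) 21120101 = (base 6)41314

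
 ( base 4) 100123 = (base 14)551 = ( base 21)281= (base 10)1051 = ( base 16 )41b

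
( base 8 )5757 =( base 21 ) 6JA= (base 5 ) 44210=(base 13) 1510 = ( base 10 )3055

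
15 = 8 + 7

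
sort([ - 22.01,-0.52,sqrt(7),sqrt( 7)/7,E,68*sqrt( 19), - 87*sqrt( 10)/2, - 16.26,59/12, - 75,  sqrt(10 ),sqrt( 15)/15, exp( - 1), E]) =[ - 87*sqrt ( 10)/2, - 75 , - 22.01 , - 16.26, - 0.52, sqrt(15 ) /15, exp( -1 ),sqrt( 7 )/7,sqrt(7 ),E,E,sqrt( 10) , 59/12,68*sqrt(19) ]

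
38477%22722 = 15755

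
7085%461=170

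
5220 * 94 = 490680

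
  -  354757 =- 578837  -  -224080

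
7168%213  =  139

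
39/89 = 39/89=0.44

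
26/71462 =13/35731 =0.00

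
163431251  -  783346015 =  - 619914764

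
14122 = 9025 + 5097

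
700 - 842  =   - 142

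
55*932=51260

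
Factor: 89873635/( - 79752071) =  - 5^1*7^( - 1)*47^1*61^ (  -  1)*281^1*1361^1*186773^( - 1)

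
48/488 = 6/61 = 0.10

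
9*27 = 243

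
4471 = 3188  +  1283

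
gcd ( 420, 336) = 84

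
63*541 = 34083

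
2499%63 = 42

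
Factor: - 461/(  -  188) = 2^(  -  2) * 47^ (  -  1) * 461^1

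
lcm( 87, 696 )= 696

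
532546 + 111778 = 644324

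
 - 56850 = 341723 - 398573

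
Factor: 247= 13^1*19^1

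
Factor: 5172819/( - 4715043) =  - 1571681^( - 1 )*1724273^1 = - 1724273/1571681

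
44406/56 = 792 + 27/28 = 792.96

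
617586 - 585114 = 32472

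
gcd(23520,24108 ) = 588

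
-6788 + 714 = -6074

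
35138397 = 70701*497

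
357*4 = 1428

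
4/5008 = 1/1252 = 0.00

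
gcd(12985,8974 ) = 7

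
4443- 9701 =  - 5258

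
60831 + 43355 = 104186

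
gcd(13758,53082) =6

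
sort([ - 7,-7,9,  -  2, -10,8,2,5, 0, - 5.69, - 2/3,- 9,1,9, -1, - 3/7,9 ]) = [-10, - 9, -7, - 7, - 5.69, - 2, - 1, - 2/3, - 3/7,0,1,2, 5, 8, 9,  9,9 ] 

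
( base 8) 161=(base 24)4h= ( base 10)113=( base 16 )71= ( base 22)53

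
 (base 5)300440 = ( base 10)9495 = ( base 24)gbf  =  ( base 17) 1FE9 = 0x2517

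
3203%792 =35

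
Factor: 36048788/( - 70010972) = - 19^(  -  1 )*2683^1*3359^1 * 921197^( - 1) = -9012197/17502743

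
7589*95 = 720955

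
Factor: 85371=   3^1*11^1* 13^1 * 199^1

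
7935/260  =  1587/52 = 30.52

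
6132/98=62 + 4/7=62.57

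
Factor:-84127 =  - 84127^1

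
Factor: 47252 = 2^2*11813^1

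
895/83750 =179/16750 = 0.01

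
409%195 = 19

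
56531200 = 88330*640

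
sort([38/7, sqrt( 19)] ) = [sqrt ( 19), 38/7 ] 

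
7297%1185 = 187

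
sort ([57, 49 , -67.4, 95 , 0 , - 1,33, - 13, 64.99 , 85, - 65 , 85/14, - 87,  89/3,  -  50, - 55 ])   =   [-87, - 67.4, - 65,  -  55, - 50, - 13, - 1 , 0, 85/14 , 89/3, 33, 49 , 57, 64.99,85,95 ]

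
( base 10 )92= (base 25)3h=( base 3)10102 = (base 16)5C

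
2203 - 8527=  - 6324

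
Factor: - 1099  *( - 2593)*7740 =2^2 * 3^2*5^1 * 7^1*43^1*157^1 * 2593^1 = 22056732180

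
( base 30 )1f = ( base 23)1M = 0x2d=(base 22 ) 21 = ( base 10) 45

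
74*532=39368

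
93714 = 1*93714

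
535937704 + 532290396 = 1068228100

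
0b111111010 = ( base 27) ik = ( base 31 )GA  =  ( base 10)506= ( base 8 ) 772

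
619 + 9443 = 10062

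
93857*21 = 1970997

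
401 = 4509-4108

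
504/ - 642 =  - 1 +23/107 = - 0.79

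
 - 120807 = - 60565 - 60242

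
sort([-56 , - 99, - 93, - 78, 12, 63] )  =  [ - 99, - 93, - 78, - 56,12, 63]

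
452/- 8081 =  - 1 + 7629/8081  =  - 0.06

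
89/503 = 89/503 = 0.18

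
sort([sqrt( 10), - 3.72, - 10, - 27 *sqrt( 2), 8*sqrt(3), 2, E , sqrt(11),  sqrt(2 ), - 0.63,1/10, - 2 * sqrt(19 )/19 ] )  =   [ - 27 * sqrt(2),-10, - 3.72,- 0.63, - 2*sqrt( 19)/19,1/10,sqrt(2 ),2, E, sqrt( 10 ),  sqrt(11 ),8*sqrt(3 )] 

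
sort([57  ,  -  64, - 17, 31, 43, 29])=[ - 64 , - 17 , 29,  31,43, 57]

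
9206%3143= 2920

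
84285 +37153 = 121438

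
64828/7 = 9261+1/7 = 9261.14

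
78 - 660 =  - 582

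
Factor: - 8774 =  - 2^1*41^1  *107^1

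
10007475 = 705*14195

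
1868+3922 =5790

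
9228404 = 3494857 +5733547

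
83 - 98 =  - 15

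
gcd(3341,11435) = 1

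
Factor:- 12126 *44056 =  - 2^4 * 3^1* 43^1*47^1*5507^1 = - 534223056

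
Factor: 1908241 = 23^1*163^1*509^1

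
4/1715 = 4/1715 = 0.00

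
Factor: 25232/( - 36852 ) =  - 2^2*3^( - 1 ) *19^1*37^(- 1)= - 76/111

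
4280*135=577800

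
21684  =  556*39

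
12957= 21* 617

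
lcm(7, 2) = 14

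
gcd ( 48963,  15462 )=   2577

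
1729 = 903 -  - 826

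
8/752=1/94 = 0.01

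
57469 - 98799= -41330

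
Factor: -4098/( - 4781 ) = 2^1*3^1*7^( - 1)= 6/7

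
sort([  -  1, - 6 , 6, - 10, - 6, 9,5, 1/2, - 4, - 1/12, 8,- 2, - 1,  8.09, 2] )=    [-10, - 6, - 6, - 4, - 2, - 1 , - 1,  -  1/12,1/2 , 2, 5 , 6 , 8, 8.09, 9] 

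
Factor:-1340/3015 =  - 2^2*3^ ( - 2) = - 4/9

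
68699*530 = 36410470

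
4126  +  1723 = 5849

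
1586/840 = 1+373/420 = 1.89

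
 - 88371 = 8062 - 96433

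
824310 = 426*1935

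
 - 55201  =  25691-80892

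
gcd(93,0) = 93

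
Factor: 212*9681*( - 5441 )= - 11166956052 =- 2^2 * 3^1 * 7^1 * 53^1 * 461^1*5441^1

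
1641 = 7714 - 6073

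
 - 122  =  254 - 376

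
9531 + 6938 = 16469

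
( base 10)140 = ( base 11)118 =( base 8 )214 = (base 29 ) 4o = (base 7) 260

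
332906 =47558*7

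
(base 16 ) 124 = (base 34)8k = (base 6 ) 1204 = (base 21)dj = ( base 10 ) 292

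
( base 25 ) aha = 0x1a1d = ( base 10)6685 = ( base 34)5ql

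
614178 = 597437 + 16741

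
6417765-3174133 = 3243632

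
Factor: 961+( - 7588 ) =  -3^1*47^2 = - 6627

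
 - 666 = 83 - 749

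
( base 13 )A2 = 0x84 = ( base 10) 132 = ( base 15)8c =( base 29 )4g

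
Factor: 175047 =3^1*19^1 *37^1*83^1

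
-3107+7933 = 4826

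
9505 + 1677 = 11182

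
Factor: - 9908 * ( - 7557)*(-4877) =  - 2^2 * 3^1*11^1*229^1*2477^1*4877^1 = -365164185012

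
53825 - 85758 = -31933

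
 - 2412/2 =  - 1206  =  - 1206.00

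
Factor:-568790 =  - 2^1*5^1 * 23^1*2473^1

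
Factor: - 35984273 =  - 13^1*29^1 * 31^1*3079^1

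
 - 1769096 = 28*( - 63182 )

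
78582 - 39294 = 39288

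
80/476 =20/119 =0.17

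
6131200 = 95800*64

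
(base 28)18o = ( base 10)1032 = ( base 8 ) 2010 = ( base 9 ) 1366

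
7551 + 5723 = 13274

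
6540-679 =5861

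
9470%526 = 2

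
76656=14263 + 62393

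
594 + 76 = 670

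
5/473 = 5/473 = 0.01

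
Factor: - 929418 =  - 2^1*3^1*7^1*22129^1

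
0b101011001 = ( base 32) AP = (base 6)1333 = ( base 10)345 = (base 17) 135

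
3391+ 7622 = 11013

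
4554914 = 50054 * 91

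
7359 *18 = 132462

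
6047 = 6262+-215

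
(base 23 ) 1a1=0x2f8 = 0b1011111000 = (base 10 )760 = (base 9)1034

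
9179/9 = 1019 + 8/9 = 1019.89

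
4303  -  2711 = 1592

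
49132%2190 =952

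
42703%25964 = 16739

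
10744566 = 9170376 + 1574190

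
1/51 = 1/51 = 0.02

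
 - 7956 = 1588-9544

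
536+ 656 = 1192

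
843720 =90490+753230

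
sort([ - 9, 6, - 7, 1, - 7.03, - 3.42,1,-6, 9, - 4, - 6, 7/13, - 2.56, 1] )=[ - 9, - 7.03, - 7, - 6 , - 6, - 4, - 3.42, - 2.56, 7/13,1, 1, 1,6 , 9 ] 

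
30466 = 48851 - 18385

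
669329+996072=1665401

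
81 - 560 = -479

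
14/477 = 14/477 =0.03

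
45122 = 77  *586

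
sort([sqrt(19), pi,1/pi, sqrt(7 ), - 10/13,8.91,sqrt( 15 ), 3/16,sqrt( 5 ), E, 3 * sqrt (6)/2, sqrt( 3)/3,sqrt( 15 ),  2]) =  [ - 10/13 , 3/16, 1/pi, sqrt( 3)/3, 2,sqrt(5 ),sqrt( 7 ),E, pi, 3*sqrt (6) /2, sqrt( 15), sqrt( 15 ), sqrt ( 19), 8.91 ]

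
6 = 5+1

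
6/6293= 6/6293 = 0.00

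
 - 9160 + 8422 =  - 738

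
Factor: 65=5^1* 13^1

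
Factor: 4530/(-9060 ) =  - 1/2 = - 2^( - 1 ) 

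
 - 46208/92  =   - 503 + 17/23 = - 502.26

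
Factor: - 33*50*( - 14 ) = 2^2*3^1*5^2*7^1*11^1 = 23100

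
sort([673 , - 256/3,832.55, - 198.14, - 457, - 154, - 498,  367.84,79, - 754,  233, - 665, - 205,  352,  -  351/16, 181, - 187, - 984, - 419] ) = [ - 984, - 754, - 665, - 498,  -  457, - 419, - 205, - 198.14, - 187, - 154, - 256/3, - 351/16 , 79, 181 , 233,  352, 367.84,673,  832.55]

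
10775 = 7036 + 3739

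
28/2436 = 1/87 = 0.01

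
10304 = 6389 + 3915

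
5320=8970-3650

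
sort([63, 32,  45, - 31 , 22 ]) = [ - 31 , 22,32, 45, 63 ]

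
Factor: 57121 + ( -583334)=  - 526213^1 = -526213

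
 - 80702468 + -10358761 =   -  91061229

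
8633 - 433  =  8200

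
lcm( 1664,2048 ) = 26624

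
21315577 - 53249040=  -31933463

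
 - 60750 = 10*(  -  6075 )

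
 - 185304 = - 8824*21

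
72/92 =18/23 = 0.78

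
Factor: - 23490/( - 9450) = 3^1*5^ ( - 1 )*7^(  -  1 )*29^1 = 87/35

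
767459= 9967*77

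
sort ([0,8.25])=[0 , 8.25]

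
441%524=441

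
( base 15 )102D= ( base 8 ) 6532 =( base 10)3418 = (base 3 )11200121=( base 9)4617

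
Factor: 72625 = 5^3*7^1* 83^1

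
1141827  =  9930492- 8788665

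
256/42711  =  256/42711 = 0.01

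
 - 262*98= - 25676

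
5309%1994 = 1321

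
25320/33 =767 + 3/11 = 767.27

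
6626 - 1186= 5440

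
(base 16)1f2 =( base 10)498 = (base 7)1311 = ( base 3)200110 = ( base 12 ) 356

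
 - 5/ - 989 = 5/989=   0.01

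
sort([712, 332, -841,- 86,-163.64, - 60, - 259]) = [ - 841 , - 259 , - 163.64, - 86, - 60, 332,712 ]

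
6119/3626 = 1 + 2493/3626 = 1.69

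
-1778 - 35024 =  - 36802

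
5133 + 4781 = 9914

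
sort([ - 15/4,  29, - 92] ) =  [-92, - 15/4, 29] 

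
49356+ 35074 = 84430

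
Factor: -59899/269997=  - 199/897 = - 3^( - 1) * 13^( - 1 )*  23^ (-1 ) * 199^1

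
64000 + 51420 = 115420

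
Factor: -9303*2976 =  - 2^5 * 3^2 * 7^1*31^1* 443^1 = - 27685728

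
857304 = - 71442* ( - 12)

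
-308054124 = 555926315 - 863980439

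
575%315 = 260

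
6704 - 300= 6404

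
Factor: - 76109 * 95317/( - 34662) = 7254481553/34662 = 2^( - 1)* 3^( - 1)*11^2*17^1 *37^1* 53^ (  -  1)*109^ (-1)*95317^1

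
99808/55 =99808/55 = 1814.69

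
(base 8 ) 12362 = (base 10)5362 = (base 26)7o6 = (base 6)40454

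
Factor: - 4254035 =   -  5^1*850807^1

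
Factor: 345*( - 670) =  - 2^1 * 3^1  *5^2*23^1*67^1 = - 231150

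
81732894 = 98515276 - 16782382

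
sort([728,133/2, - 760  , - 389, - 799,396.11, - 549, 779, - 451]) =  [- 799, - 760, - 549, - 451, - 389,  133/2,396.11,728 , 779]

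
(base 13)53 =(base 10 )68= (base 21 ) 35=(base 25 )2I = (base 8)104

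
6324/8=790+1/2 = 790.50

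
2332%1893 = 439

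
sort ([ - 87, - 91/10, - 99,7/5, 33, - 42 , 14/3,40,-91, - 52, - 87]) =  [ - 99,-91,- 87 , - 87, - 52,  -  42, - 91/10,7/5,14/3,33,  40]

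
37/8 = 4 + 5/8 = 4.62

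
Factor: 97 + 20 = 117= 3^2 * 13^1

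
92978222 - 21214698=71763524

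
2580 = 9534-6954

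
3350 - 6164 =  - 2814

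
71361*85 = 6065685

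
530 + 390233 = 390763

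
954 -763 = 191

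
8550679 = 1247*6857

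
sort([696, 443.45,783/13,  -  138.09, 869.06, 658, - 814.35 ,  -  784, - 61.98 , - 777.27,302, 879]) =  [-814.35 , - 784, - 777.27 , - 138.09, - 61.98,783/13 , 302, 443.45 , 658,696 , 869.06,  879 ] 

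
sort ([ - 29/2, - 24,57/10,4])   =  [ - 24, - 29/2,4, 57/10 ] 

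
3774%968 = 870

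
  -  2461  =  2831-5292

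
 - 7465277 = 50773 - 7516050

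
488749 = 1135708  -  646959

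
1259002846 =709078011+549924835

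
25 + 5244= 5269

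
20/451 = 20/451 =0.04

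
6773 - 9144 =  -  2371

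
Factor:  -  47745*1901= -3^2*5^1*1061^1 * 1901^1 = - 90763245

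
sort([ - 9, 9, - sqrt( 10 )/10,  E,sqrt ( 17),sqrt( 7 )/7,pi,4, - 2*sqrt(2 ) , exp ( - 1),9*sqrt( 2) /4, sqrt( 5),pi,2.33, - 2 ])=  [-9, - 2*sqrt( 2), -2, - sqrt(10 )/10, exp ( - 1 ),sqrt(7) /7,  sqrt(5),2.33,E , pi,pi,  9 * sqrt( 2 )/4,4, sqrt(17),9]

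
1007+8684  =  9691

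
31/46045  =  31/46045=0.00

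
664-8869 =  - 8205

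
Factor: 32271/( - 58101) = -31^1*107^( - 1)*181^( - 1)*347^1 = - 10757/19367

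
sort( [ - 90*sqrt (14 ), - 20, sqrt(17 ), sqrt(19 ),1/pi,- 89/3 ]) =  [  -  90 * sqrt ( 14 ), - 89/3 , - 20,1/pi , sqrt( 17 ), sqrt( 19 )]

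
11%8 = 3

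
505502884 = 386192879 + 119310005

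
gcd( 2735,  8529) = 1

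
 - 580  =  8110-8690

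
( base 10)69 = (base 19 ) 3C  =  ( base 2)1000101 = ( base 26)2H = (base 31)27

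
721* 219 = 157899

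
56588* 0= 0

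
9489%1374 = 1245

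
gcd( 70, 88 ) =2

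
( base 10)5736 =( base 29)6NN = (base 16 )1668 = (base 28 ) 78o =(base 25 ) 94B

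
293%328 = 293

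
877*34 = 29818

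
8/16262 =4/8131=0.00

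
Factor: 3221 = 3221^1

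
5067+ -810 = 4257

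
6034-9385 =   -  3351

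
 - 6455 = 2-6457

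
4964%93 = 35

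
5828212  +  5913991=11742203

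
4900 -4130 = 770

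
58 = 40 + 18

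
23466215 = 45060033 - 21593818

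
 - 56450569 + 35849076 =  - 20601493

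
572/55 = 52/5 = 10.40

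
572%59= 41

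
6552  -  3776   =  2776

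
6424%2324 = 1776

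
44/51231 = 44/51231 =0.00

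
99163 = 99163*1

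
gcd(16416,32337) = 9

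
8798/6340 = 1 + 1229/3170 = 1.39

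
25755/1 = 25755 = 25755.00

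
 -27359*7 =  - 191513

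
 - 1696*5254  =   - 8910784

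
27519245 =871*31595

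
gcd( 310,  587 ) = 1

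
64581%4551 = 867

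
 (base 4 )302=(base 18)2E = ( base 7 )101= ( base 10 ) 50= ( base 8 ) 62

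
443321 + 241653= 684974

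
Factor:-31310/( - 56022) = 3^( - 1)*5^1*31^1 * 101^1*9337^( - 1 )=   15655/28011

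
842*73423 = 61822166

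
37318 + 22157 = 59475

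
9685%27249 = 9685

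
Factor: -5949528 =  - 2^3*3^1*13^1*19069^1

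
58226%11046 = 2996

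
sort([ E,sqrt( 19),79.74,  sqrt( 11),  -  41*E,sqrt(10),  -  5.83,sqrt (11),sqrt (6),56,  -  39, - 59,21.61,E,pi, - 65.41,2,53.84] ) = [ - 41*E,- 65.41,-59, - 39, - 5.83,2,sqrt( 6),E,E,pi,sqrt(10),sqrt( 11),sqrt(11),sqrt( 19),21.61, 53.84,56 , 79.74 ] 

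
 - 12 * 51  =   - 612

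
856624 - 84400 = 772224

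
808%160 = 8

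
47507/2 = 23753+1/2 = 23753.50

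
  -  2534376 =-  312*8123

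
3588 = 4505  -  917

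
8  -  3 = 5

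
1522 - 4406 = - 2884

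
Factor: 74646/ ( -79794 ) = -29^1*31^ (-1 )=-  29/31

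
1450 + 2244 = 3694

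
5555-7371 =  - 1816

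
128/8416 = 4/263 = 0.02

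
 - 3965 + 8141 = 4176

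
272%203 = 69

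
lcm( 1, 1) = 1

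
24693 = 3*8231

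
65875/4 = 16468  +  3/4 = 16468.75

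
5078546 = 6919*734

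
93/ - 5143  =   - 1+5050/5143= - 0.02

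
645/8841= 215/2947= 0.07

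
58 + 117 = 175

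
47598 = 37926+9672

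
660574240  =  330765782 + 329808458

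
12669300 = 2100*6033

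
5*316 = 1580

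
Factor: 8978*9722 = 2^2 * 67^2*4861^1 = 87284116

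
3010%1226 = 558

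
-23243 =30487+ - 53730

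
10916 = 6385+4531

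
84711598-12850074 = 71861524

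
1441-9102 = -7661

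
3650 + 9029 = 12679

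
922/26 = 35 + 6/13 = 35.46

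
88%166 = 88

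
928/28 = 33 + 1/7 =33.14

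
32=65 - 33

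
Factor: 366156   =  2^2*3^2*7^1*1453^1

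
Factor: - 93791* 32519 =-3049989529 = - 31^1*71^1  *  1049^1 * 1321^1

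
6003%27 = 9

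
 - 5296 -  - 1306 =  - 3990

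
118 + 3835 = 3953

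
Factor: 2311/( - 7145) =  - 5^(- 1) *1429^(- 1 )*2311^1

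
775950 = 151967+623983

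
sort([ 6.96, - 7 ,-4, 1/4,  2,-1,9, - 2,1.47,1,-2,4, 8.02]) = [-7, - 4,-2, - 2 , - 1,1/4,1,  1.47,  2, 4, 6.96,8.02,9]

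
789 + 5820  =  6609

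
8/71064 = 1/8883 = 0.00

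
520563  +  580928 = 1101491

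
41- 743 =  - 702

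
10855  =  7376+3479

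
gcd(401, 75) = 1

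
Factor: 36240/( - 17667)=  - 2^4*3^(- 1 ) * 5^1* 13^( - 1 ) = - 80/39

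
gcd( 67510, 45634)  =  2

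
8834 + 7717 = 16551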